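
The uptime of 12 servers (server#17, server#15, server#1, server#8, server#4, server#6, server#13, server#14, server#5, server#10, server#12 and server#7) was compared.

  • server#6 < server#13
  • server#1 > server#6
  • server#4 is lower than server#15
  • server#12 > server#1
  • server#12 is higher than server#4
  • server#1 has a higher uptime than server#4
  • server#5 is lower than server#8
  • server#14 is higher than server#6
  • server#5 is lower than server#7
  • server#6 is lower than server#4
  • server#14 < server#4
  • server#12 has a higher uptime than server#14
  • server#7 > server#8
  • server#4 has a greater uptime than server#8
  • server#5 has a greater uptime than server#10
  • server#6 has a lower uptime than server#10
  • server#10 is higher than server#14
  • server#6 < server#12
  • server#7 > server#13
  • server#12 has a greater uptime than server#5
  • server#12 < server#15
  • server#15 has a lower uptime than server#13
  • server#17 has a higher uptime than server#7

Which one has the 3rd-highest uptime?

The consecutive relations fix a unique order: server#6 < server#14 < server#10 < server#5 < server#8 < server#4 < server#1 < server#12 < server#15 < server#13 < server#7 < server#17.
The 3rd largest is server#13.

server#13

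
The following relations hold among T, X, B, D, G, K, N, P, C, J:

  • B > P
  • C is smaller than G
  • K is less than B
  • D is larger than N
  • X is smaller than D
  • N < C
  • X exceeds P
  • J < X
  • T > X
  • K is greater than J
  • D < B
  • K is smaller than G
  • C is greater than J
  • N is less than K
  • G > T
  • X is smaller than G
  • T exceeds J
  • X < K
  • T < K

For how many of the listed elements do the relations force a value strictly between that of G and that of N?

2

The relations place N below G. An element lies strictly between them when it is forced above N and also forced below G.
Above N: {C, D, K, B}. Below G: {P, J, X, C, T, K}.
Intersection: {C, K} — 2.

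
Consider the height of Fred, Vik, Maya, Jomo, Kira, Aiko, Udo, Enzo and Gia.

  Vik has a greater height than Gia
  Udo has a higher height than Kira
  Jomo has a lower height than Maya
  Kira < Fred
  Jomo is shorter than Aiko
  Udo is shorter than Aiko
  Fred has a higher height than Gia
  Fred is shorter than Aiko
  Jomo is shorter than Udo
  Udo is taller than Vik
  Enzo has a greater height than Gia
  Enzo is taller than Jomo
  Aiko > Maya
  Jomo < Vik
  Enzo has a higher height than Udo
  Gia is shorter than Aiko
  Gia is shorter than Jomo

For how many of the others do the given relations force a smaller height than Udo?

From Udo the given relations immediately reach Kira, Jomo, Vik.
From those, Gia — 4 in total.
No other element is forced below Udo by the given relations, so the count is 4.

4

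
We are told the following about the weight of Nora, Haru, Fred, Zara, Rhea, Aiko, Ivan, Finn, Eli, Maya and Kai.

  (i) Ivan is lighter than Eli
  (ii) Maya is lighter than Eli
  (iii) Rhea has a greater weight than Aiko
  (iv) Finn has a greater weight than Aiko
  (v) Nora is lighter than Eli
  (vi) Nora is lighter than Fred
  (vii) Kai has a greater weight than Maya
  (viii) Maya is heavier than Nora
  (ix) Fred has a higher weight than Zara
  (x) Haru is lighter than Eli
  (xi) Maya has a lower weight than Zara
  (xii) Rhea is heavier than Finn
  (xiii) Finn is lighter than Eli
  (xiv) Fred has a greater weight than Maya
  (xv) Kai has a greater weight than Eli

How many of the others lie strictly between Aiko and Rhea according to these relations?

The relations place Aiko below Rhea. An element lies strictly between them when it is forced above Aiko and also forced below Rhea.
Above Aiko: {Finn, Eli, Kai}. Below Rhea: {Finn}.
Intersection: {Finn} — 1.

1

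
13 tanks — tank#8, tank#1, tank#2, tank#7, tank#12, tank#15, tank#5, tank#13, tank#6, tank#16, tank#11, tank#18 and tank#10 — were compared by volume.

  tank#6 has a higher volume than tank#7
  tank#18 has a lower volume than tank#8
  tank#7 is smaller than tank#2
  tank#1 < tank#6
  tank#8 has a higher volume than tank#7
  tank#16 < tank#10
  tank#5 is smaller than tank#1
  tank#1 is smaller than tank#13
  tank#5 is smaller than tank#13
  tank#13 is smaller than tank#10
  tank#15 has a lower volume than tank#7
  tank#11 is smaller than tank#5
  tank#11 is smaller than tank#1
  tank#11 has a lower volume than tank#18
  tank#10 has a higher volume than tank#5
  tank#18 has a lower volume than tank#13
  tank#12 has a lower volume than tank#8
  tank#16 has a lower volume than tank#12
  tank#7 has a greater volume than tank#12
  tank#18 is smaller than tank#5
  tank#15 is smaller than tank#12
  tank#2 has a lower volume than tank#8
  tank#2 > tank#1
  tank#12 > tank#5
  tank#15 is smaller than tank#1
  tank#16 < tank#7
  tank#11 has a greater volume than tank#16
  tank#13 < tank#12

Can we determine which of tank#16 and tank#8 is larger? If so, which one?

Following the relations from tank#16: tank#16 < tank#11 < tank#18 < tank#5 < tank#1 < tank#13 < tank#12 < tank#7 < tank#2 < tank#8.
So tank#8 is larger.

tank#8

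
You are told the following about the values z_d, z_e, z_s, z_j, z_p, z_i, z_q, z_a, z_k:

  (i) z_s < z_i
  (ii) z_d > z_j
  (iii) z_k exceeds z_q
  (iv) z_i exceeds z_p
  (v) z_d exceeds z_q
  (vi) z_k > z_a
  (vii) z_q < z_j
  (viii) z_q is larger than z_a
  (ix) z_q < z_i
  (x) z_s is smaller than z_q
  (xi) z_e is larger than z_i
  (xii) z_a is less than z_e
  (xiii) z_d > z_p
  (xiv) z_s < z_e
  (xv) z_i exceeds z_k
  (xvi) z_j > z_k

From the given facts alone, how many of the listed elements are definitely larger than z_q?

5

The elements the relations force above z_q are z_k, z_j, z_i, z_d, z_e — no chain reaches any other.
That is 5.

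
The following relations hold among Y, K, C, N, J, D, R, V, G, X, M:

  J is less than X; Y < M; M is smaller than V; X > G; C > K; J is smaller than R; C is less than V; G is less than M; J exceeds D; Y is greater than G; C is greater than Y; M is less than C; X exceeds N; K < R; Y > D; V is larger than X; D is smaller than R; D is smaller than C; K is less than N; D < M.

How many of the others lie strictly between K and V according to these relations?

Chaining upward from K reaches: N, X, C, R.
Chaining downward from V reaches: D, G, J, Y, M, N, X, C.
Strictly between K and V are those in both lists: N, X, C — 3 elements.

3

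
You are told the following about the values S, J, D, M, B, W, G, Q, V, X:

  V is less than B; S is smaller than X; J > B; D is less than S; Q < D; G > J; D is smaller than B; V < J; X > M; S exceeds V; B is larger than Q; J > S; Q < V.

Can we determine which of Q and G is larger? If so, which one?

Q < V and V < B give Q < B.
Then B < J extends the chain to J.
With J < G: Q < V < B < J < G.
So G is larger.

G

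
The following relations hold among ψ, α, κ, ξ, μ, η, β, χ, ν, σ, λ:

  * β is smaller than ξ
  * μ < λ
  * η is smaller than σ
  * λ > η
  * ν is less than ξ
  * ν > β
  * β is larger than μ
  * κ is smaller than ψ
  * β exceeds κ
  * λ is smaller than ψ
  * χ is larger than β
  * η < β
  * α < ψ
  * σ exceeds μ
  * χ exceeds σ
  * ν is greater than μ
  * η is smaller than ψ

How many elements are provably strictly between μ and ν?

1

Chaining upward from μ reaches: σ, β, λ, ξ, χ, ψ.
Chaining downward from ν reaches: η, κ, β.
Strictly between μ and ν are those in both lists: β — 1 element.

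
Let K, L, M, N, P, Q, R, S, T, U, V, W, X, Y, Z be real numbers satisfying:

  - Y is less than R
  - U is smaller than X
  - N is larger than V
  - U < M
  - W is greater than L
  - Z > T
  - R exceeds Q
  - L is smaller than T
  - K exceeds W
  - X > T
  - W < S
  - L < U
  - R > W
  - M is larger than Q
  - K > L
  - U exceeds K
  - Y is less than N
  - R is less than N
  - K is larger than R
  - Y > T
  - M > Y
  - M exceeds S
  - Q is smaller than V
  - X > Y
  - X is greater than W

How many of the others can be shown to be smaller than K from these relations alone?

Directly below K: L, W, R.
One step further: Q, Y (5 so far).
One step further: T (6 so far).
No other element is forced below K by the given relations, so the count is 6.

6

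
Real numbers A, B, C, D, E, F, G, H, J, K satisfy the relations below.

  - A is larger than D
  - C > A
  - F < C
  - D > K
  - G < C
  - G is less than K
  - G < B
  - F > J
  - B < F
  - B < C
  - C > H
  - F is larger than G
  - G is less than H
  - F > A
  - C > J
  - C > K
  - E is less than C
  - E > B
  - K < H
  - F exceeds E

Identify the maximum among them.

C

G is not greatest since G < F; K is not greatest since K < H; D is not greatest since D < A; J is not greatest since J < C; B is not greatest since B < C; A is not greatest since A < C; H is not greatest since H < C; E is not greatest since E < C; F is not greatest since F < C.
Only C has nothing above it, so C is the maximum.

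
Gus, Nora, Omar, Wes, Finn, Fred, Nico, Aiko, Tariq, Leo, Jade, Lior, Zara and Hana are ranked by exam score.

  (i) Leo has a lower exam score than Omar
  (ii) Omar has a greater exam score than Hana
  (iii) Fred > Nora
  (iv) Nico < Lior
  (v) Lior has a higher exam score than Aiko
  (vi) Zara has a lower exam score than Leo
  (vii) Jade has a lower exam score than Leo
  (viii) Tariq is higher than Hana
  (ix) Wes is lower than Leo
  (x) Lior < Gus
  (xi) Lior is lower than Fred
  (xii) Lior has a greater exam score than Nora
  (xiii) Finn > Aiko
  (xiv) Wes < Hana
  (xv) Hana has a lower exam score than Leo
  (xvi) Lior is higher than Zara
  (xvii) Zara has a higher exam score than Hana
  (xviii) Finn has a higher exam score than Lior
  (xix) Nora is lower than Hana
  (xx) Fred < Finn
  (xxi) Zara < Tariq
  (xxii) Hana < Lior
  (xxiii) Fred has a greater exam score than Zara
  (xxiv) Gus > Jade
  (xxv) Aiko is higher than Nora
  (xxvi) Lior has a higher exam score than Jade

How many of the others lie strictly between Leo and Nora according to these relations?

2

Chaining upward from Nora reaches: Hana, Zara, Aiko, Tariq, Lior, Omar, Gus, Fred, Finn.
Chaining downward from Leo reaches: Jade, Wes, Hana, Zara.
Strictly between Nora and Leo are those in both lists: Hana, Zara — 2 elements.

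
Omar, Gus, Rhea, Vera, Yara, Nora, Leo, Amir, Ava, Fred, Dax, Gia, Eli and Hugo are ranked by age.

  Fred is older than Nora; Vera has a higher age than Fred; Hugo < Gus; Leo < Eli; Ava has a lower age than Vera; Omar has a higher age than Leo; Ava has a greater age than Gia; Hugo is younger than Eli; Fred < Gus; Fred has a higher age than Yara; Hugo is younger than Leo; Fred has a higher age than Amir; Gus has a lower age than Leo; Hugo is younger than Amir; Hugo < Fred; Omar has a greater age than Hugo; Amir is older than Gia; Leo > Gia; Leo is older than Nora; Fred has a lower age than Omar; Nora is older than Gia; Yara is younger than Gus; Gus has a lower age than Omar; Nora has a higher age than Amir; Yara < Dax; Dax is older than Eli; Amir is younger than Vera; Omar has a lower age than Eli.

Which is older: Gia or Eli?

Eli

Link the given pairs in sequence: Gia < Amir; Amir < Nora; Nora < Fred; Fred < Gus; Gus < Leo; Leo < Omar; Omar < Eli.
Chaining these gives Gia < Amir < Nora < Fred < Gus < Leo < Omar < Eli.
So Gia < Eli; Eli is the older of the two.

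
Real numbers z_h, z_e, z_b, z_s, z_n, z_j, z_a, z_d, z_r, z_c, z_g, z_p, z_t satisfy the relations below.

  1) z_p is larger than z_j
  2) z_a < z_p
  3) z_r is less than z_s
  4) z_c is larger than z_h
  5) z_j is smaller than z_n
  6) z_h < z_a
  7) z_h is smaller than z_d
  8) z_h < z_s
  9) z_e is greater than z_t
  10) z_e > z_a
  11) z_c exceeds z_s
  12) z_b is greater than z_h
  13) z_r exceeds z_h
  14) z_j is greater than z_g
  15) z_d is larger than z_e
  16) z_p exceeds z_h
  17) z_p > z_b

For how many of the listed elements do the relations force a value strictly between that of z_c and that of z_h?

The relations place z_h below z_c. An element lies strictly between them when it is forced above z_h and also forced below z_c.
Above z_h: {z_a, z_e, z_r, z_d, z_s, z_b, z_p}. Below z_c: {z_r, z_s}.
Intersection: {z_r, z_s} — 2.

2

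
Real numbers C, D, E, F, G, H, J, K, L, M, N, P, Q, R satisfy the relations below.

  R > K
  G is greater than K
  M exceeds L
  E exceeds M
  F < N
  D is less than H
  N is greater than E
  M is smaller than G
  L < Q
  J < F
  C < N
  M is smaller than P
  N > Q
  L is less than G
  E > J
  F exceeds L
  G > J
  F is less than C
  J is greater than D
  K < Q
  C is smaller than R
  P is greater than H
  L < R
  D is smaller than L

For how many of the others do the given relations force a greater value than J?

From J the given relations immediately reach F, G, E.
From those, C, N — 5 in total.
From those, R — 6 in total.
Nothing else is reachable above J; 6 in all.

6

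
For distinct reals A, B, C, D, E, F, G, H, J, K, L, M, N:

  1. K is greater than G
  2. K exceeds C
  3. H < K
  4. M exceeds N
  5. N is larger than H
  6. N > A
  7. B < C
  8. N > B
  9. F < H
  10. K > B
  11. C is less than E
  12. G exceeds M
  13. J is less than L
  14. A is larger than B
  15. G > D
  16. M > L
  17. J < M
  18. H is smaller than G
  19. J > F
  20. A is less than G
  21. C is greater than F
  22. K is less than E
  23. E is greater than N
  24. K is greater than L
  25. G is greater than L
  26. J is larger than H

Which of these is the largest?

B is not greatest since B < C; A is not greatest since A < N; F is not greatest since F < C; H is not greatest since H < J; J is not greatest since J < M; D is not greatest since D < G; N is not greatest since N < E; L is not greatest since L < G; C is not greatest since C < E; M is not greatest since M < G; G is not greatest since G < K; K is not greatest since K < E.
Only E has nothing above it, so E is the largest.

E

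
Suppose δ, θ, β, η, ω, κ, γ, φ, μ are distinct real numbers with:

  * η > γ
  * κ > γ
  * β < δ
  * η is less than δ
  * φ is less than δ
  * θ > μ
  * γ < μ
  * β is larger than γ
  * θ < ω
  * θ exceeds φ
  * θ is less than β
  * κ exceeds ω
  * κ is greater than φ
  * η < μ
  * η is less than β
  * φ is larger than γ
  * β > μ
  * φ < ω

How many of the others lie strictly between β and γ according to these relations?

Chaining upward from γ reaches: φ, η, μ, θ, ω, κ, δ.
Chaining downward from β reaches: φ, η, μ, θ.
Strictly between γ and β are those in both lists: φ, η, μ, θ — 4 elements.

4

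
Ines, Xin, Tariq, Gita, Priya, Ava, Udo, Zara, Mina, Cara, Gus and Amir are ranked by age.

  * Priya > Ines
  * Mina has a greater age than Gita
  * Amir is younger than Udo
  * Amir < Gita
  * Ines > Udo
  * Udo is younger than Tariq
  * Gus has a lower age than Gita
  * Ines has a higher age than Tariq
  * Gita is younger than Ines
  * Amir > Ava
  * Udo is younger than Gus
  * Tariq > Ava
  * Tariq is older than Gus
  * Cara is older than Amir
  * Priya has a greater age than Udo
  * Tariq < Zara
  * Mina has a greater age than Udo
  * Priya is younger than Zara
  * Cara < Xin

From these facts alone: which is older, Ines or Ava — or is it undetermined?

Ines

Ava < Amir and Amir < Udo give Ava < Udo.
With Udo < Gus: Ava < Amir < Udo < Gus.
With Gus < Tariq: Ava < Amir < Udo < Gus < Tariq.
Then Tariq < Ines extends the chain to Ines.
So Ines is older.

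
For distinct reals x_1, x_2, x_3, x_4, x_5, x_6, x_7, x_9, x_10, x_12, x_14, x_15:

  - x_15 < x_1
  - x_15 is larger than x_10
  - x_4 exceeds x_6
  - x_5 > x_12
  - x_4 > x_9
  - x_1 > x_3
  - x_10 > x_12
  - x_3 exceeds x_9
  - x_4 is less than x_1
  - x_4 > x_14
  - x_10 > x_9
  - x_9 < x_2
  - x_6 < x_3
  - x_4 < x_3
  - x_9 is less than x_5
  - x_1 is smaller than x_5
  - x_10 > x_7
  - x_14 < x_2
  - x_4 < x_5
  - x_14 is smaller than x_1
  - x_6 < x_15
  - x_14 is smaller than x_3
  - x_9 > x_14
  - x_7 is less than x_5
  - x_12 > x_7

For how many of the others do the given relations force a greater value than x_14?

From x_14 the given relations immediately reach x_9, x_2, x_4, x_3, x_1.
From those, x_10, x_5 — 7 in total.
From those, x_15 — 8 in total.
Nothing else is reachable above x_14; 8 in all.

8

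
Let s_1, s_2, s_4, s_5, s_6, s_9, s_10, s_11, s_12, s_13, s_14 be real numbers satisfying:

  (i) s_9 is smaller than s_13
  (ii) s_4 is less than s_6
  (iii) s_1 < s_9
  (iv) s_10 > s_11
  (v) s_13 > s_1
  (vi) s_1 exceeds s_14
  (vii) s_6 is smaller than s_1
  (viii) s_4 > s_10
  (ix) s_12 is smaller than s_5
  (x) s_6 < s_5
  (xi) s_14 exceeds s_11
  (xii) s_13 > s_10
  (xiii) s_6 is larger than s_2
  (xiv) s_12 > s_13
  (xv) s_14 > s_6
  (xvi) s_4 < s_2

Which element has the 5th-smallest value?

s_6

Piecing the relations together gives one ordering: s_11 < s_10 < s_4 < s_2 < s_6 < s_14 < s_1 < s_9 < s_13 < s_12 < s_5.
The 5th smallest is s_6.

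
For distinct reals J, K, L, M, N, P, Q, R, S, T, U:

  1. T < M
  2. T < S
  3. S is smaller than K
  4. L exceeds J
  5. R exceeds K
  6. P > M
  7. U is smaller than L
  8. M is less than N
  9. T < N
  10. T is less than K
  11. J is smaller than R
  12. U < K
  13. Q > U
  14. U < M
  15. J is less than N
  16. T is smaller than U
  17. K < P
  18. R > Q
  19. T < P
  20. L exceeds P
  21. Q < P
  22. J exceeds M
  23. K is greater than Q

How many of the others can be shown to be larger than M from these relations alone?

5

The elements the relations force above M are P, J, N, L, R — no chain reaches any other.
That is 5.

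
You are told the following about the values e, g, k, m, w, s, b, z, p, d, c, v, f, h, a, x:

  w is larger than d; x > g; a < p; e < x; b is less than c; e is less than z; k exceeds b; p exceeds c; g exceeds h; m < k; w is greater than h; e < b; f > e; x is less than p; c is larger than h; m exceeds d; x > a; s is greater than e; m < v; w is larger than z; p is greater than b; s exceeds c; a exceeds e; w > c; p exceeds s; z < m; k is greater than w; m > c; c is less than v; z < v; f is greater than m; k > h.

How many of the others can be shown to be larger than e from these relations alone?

12

The elements the relations force above e are b, z, c, a, w, s, m, k, f, x, p, v — no chain reaches any other.
That is 12.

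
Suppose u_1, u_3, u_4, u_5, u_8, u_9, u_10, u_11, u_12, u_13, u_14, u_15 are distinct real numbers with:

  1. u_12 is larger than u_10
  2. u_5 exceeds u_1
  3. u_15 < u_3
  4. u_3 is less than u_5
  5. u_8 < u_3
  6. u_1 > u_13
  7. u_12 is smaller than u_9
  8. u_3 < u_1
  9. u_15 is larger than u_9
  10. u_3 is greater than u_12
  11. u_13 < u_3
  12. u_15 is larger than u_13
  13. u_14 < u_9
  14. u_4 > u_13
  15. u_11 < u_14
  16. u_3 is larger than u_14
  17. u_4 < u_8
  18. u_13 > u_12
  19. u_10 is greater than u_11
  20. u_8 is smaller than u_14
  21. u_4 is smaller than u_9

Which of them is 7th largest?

Chaining the given pairs: u_11 < u_10 < u_12 < u_13 < u_4 < u_8 < u_14 < u_9 < u_15 < u_3 < u_1 < u_5.
The 7th largest is u_8.

u_8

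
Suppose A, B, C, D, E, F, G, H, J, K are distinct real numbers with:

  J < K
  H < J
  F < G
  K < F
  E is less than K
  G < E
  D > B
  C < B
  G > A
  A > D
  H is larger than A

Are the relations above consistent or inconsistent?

inconsistent

We have E < K stated directly, yet also K < F < G < E by chaining the others — so K < E. Contradiction.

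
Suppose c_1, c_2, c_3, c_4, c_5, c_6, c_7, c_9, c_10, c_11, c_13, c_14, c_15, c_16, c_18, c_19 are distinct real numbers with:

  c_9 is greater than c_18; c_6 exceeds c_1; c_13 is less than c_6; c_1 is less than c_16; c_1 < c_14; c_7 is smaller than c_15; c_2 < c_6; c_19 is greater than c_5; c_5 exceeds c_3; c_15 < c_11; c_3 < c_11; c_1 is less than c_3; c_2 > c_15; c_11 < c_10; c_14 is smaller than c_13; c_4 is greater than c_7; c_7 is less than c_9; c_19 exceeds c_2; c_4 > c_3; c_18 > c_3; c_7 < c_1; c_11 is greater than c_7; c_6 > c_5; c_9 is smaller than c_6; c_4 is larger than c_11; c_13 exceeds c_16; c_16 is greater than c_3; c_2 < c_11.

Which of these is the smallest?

c_1 is not least since c_7 < c_1; c_15 is not least since c_7 < c_15; c_2 is not least since c_15 < c_2; c_3 is not least since c_1 < c_3; c_5 is not least since c_3 < c_5; c_14 is not least since c_1 < c_14; c_16 is not least since c_3 < c_16; c_11 is not least since c_7 < c_11; c_19 is not least since c_2 < c_19; c_18 is not least since c_3 < c_18; c_13 is not least since c_14 < c_13; c_9 is not least since c_18 < c_9; c_6 is not least since c_9 < c_6; c_4 is not least since c_7 < c_4; c_10 is not least since c_11 < c_10.
Only c_7 has nothing below it, so c_7 is the smallest.

c_7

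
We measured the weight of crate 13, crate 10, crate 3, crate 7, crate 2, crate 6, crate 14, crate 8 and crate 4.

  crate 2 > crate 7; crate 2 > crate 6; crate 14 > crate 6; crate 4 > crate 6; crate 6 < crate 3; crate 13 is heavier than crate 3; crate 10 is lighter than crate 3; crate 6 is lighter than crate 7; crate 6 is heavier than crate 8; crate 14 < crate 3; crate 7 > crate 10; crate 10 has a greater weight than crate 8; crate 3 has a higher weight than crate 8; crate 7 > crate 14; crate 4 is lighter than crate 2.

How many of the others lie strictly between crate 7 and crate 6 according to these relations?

The relations place crate 6 below crate 7. An element lies strictly between them when it is forced above crate 6 and also forced below crate 7.
Above crate 6: {crate 14, crate 3, crate 4, crate 13, crate 2}. Below crate 7: {crate 8, crate 10, crate 14}.
Intersection: {crate 14} — 1.

1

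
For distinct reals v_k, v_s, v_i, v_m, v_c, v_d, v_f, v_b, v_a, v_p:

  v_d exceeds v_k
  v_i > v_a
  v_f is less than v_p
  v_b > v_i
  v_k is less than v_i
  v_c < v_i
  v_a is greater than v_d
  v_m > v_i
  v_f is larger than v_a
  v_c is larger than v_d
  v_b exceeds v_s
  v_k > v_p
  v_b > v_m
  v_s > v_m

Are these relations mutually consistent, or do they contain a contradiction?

inconsistent

Chaining the given relations yields v_a < v_f < v_p < v_k < v_d, so v_a < v_d. But one relation states v_d < v_a. These cannot both hold.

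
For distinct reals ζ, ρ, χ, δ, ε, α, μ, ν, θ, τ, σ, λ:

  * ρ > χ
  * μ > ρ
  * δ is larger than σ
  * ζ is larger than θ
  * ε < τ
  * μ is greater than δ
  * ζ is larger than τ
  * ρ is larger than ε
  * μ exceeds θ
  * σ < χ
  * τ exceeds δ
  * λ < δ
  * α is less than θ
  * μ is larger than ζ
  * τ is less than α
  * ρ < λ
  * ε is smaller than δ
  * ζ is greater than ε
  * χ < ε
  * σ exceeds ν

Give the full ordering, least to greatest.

ν < σ < χ < ε < ρ < λ < δ < τ < α < θ < ζ < μ

The consecutive links are each given: ν < σ; σ < χ; χ < ε; ε < ρ; ρ < λ; λ < δ; δ < τ; τ < α; α < θ; θ < ζ; ζ < μ.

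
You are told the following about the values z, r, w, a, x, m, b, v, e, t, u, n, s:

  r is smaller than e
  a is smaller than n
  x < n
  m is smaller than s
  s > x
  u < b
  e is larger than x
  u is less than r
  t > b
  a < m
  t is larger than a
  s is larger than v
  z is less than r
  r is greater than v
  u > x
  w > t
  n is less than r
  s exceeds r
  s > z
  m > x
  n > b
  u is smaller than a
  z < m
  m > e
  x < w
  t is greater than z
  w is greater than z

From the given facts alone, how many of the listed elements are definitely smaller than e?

From e the given relations immediately reach x, r.
From those, u, z, n, v — 6 in total.
From those, b, a — 8 in total.
No other element is forced below e by the given relations, so the count is 8.

8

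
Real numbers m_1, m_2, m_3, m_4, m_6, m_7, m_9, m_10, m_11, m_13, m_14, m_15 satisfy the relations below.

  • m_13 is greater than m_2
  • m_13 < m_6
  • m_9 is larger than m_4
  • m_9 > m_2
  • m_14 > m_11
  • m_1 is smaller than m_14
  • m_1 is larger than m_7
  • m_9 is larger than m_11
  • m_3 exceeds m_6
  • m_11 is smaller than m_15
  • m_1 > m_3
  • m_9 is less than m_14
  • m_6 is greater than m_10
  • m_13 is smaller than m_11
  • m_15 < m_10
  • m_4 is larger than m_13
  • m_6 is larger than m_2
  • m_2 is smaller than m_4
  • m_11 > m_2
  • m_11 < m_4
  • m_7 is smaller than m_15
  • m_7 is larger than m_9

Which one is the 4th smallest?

m_4

Piecing the relations together gives one ordering: m_2 < m_13 < m_11 < m_4 < m_9 < m_7 < m_15 < m_10 < m_6 < m_3 < m_1 < m_14.
The 4th smallest is m_4.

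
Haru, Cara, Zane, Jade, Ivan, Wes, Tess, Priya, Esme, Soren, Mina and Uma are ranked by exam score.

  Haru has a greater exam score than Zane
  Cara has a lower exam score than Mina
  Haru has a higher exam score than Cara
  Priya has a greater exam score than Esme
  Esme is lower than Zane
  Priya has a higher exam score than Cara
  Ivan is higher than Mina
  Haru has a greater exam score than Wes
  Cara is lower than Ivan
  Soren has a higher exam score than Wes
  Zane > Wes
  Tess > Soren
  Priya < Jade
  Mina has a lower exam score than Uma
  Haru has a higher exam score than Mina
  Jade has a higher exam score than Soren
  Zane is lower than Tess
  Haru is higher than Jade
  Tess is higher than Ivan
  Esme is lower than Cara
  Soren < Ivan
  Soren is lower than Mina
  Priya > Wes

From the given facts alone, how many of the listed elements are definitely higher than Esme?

9

Directly above Esme: Cara, Zane, Priya.
One step further: Mina, Ivan, Tess, Jade, Haru (8 so far).
One step further: Uma (9 so far).
Nothing else is reachable above Esme; 9 in all.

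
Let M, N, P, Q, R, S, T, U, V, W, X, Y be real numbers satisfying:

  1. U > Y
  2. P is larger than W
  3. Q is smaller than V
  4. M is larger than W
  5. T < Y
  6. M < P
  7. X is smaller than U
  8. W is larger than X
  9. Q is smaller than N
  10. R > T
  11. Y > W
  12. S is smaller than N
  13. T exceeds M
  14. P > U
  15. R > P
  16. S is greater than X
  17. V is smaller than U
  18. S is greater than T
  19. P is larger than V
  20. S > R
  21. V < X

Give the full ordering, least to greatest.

Q < V < X < W < M < T < Y < U < P < R < S < N

Each adjacent pair is fixed by a given relation: Q < V; V < X; X < W; W < M; M < T; T < Y; Y < U; U < P; P < R; R < S; S < N. Chaining them end to end gives the full order.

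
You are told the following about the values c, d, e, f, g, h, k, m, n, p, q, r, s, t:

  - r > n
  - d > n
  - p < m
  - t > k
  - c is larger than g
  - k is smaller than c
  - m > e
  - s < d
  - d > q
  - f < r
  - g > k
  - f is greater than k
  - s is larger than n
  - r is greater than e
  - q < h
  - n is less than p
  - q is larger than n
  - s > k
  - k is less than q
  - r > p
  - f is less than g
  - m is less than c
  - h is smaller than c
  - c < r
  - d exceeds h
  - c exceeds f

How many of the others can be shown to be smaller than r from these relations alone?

The elements the relations force below r are n, k, p, e, f, q, m, h, g, c — no chain reaches any other.
That is 10.

10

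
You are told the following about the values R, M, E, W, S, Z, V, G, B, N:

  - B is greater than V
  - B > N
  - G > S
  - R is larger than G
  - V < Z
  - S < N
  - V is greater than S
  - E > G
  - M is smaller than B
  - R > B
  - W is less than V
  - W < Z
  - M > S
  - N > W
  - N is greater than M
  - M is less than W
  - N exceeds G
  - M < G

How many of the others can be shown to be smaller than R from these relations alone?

Directly below R: G, B.
One step further: S, M, V, N (6 so far).
One step further: W (7 so far).
Nothing else is reachable below R; 7 in all.

7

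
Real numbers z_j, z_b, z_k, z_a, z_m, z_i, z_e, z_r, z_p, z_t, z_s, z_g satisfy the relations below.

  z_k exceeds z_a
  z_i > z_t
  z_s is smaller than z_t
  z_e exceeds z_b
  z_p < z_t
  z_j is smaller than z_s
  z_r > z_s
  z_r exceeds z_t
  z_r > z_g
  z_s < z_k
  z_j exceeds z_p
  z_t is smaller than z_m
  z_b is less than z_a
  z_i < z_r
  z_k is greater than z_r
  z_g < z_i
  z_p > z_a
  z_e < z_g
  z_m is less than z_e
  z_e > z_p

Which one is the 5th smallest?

z_s

Piecing the relations together gives one ordering: z_b < z_a < z_p < z_j < z_s < z_t < z_m < z_e < z_g < z_i < z_r < z_k.
Counting 5 from the smallest end gives z_s.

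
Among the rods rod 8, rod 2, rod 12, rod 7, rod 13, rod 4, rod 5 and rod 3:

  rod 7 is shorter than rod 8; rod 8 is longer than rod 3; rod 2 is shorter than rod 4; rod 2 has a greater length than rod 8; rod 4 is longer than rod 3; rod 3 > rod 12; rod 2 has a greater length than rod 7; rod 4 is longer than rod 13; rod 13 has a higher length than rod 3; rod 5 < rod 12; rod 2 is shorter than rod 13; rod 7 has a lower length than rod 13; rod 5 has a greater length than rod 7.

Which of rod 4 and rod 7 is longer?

rod 4

rod 7 < rod 5 and rod 5 < rod 12 give rod 7 < rod 12.
Then rod 12 < rod 3 extends the chain to rod 3.
Then rod 3 < rod 8 extends the chain to rod 8.
Then rod 8 < rod 2 extends the chain to rod 2.
Then rod 2 < rod 13 extends the chain to rod 13.
Then rod 13 < rod 4 extends the chain to rod 4.
So rod 7 < rod 4; rod 4 is the longer of the two.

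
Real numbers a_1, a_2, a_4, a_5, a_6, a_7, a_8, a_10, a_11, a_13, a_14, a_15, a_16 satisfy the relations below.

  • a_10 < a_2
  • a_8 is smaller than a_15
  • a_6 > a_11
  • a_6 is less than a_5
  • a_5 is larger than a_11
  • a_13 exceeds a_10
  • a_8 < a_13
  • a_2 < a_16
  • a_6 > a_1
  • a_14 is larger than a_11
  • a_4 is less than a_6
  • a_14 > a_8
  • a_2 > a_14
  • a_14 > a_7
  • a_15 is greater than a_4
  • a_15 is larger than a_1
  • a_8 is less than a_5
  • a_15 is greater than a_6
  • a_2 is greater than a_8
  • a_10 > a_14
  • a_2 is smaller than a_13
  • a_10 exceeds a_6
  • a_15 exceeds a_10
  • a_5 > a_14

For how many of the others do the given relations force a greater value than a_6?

6

From a_6 the given relations immediately reach a_10, a_5, a_15.
From those, a_2, a_13 — 5 in total.
From those, a_16 — 6 in total.
Nothing else is reachable above a_6; 6 in all.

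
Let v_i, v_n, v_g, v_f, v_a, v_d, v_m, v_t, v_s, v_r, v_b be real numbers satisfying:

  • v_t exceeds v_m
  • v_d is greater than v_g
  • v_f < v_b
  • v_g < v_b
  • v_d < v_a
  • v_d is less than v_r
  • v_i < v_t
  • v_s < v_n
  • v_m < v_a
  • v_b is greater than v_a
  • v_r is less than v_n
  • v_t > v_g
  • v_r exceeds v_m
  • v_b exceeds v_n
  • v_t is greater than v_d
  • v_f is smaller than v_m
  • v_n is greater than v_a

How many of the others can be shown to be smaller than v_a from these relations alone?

Directly below v_a: v_d, v_m.
One step further: v_g, v_f (4 so far).
Nothing else is reachable below v_a; 4 in all.

4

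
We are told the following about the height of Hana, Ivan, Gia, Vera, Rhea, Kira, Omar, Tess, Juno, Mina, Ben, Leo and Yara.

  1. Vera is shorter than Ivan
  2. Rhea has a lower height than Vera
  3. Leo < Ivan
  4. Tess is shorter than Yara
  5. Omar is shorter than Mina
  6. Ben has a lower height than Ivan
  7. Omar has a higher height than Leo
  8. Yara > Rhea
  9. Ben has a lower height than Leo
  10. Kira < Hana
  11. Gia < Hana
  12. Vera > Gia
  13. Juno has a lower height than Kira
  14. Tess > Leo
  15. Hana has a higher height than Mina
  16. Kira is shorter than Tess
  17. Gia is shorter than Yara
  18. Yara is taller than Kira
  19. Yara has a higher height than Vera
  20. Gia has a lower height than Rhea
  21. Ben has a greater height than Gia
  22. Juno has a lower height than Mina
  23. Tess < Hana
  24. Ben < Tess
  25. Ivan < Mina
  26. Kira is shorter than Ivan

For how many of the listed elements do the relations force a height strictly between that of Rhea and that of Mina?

2

Chaining upward from Rhea reaches: Vera, Ivan, Yara, Hana.
Chaining downward from Mina reaches: Juno, Gia, Ben, Kira, Leo, Vera, Ivan, Omar.
Strictly between Rhea and Mina are those in both lists: Vera, Ivan — 2 elements.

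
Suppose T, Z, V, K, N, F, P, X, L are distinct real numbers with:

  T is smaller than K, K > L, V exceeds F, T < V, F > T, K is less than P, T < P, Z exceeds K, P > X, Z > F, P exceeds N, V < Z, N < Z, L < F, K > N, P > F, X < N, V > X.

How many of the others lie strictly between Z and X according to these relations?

3

Chaining upward from X reaches: V, N, K, P.
Chaining downward from Z reaches: L, T, F, V, N, K.
Strictly between X and Z are those in both lists: V, N, K — 3 elements.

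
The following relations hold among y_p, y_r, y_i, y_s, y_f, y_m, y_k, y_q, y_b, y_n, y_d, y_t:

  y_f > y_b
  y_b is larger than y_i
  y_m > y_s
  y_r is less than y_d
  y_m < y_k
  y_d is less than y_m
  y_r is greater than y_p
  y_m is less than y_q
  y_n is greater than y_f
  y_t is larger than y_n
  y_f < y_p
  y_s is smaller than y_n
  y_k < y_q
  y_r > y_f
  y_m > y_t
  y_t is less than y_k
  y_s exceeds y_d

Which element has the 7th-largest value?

y_d

Piecing the relations together gives one ordering: y_i < y_b < y_f < y_p < y_r < y_d < y_s < y_n < y_t < y_m < y_k < y_q.
Counting 7 from the largest end gives y_d.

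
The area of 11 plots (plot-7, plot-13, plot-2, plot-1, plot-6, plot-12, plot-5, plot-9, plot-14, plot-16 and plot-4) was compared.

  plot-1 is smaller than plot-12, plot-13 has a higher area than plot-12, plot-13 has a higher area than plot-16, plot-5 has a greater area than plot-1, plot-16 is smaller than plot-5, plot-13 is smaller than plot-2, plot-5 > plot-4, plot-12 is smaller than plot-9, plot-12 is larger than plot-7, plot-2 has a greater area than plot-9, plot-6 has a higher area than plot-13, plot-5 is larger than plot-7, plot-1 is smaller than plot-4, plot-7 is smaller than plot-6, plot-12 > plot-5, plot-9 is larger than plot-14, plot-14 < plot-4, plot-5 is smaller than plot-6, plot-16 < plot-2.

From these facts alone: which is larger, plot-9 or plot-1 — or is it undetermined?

plot-9

plot-1 < plot-4 and plot-4 < plot-5 give plot-1 < plot-5.
With plot-5 < plot-12: plot-1 < plot-4 < plot-5 < plot-12.
With plot-12 < plot-9: plot-1 < plot-4 < plot-5 < plot-12 < plot-9.
So plot-9 is larger.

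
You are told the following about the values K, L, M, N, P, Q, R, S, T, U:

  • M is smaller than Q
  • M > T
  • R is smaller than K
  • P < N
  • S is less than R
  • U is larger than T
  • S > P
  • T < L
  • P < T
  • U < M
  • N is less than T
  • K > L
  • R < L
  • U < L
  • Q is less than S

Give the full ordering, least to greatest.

P < N < T < U < M < Q < S < R < L < K

Nothing is placed below P, so it is least; from there P < N; N < T; T < U; U < M; M < Q; Q < S; S < R; R < L; L < K, each given directly.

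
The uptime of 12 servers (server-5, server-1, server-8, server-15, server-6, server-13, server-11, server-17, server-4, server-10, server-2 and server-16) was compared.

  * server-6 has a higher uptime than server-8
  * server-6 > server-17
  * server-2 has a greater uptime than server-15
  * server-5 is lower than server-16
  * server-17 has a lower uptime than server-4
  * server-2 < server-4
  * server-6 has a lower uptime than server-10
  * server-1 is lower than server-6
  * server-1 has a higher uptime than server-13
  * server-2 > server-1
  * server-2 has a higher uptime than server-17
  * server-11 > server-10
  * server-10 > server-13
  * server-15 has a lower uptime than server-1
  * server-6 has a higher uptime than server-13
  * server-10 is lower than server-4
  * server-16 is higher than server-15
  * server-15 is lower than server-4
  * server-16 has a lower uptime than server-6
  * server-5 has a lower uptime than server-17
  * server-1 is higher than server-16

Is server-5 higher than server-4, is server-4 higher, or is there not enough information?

server-5 < server-16 and server-16 < server-6 give server-5 < server-6.
With server-6 < server-10: server-5 < server-16 < server-6 < server-10.
With server-10 < server-4: server-5 < server-16 < server-6 < server-10 < server-4.
So server-4 is higher.

server-4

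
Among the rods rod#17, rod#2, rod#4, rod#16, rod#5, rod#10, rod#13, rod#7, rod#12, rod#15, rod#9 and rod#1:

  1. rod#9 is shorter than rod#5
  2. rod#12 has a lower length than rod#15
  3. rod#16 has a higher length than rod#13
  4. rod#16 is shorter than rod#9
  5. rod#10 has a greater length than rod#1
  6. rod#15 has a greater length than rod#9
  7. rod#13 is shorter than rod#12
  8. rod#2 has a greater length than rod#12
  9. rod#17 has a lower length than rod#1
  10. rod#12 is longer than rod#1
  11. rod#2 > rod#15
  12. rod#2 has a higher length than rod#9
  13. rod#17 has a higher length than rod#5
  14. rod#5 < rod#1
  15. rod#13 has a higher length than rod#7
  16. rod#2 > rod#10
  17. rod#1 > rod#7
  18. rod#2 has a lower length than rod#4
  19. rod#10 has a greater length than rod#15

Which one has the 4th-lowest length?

The consecutive relations fix a unique order: rod#7 < rod#13 < rod#16 < rod#9 < rod#5 < rod#17 < rod#1 < rod#12 < rod#15 < rod#10 < rod#2 < rod#4.
Counting 4 from the smallest end gives rod#9.

rod#9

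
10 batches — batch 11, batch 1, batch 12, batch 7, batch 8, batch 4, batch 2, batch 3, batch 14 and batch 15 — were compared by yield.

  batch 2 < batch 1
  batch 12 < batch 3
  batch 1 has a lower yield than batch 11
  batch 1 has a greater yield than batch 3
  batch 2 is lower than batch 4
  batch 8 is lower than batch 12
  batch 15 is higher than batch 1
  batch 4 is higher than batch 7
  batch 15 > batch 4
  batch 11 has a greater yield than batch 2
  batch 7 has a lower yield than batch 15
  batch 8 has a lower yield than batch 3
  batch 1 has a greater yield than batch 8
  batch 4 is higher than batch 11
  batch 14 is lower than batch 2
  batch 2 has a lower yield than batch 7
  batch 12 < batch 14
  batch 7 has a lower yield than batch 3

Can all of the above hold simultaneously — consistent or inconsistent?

Every relation is compatible with batch 8 < batch 12 < batch 14 < batch 2 < batch 7 < batch 3 < batch 1 < batch 11 < batch 4 < batch 15; the set is consistent.

consistent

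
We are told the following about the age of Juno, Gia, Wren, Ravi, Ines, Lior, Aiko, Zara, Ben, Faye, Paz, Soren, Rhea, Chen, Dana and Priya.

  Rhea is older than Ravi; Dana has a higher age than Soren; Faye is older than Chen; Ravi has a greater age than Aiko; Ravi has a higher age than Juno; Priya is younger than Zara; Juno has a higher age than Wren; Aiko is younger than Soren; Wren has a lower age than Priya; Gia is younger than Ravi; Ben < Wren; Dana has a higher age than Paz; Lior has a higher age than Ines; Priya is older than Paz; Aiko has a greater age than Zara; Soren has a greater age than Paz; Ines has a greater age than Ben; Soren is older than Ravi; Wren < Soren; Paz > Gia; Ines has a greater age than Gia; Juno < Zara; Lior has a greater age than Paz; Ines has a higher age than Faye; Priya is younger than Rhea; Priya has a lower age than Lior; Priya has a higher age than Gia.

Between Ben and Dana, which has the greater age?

Dana

Link the given pairs in sequence: Ben < Wren; Wren < Priya; Priya < Zara; Zara < Aiko; Aiko < Ravi; Ravi < Soren; Soren < Dana.
Chaining these gives Ben < Wren < Priya < Zara < Aiko < Ravi < Soren < Dana.
So Ben < Dana; Dana is the older of the two.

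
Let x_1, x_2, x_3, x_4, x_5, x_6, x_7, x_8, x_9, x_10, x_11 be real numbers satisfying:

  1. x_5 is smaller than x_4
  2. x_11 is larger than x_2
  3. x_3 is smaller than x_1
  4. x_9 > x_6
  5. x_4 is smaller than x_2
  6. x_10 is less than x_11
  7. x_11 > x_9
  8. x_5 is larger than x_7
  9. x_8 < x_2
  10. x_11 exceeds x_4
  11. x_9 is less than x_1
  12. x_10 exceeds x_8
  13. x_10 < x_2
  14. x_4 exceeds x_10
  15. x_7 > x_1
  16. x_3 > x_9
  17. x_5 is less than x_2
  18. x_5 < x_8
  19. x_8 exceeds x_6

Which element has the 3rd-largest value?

The consecutive relations fix a unique order: x_6 < x_9 < x_3 < x_1 < x_7 < x_5 < x_8 < x_10 < x_4 < x_2 < x_11.
Counting 3 from the largest end gives x_4.

x_4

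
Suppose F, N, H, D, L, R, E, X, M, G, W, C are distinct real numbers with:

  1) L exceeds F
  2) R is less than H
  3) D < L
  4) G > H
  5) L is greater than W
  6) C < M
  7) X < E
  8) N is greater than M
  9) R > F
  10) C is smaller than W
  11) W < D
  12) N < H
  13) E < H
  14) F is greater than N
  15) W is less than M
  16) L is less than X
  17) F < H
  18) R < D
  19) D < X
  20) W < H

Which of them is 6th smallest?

Chaining the given pairs: C < W < M < N < F < R < D < L < X < E < H < G.
The 6th smallest is R.

R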